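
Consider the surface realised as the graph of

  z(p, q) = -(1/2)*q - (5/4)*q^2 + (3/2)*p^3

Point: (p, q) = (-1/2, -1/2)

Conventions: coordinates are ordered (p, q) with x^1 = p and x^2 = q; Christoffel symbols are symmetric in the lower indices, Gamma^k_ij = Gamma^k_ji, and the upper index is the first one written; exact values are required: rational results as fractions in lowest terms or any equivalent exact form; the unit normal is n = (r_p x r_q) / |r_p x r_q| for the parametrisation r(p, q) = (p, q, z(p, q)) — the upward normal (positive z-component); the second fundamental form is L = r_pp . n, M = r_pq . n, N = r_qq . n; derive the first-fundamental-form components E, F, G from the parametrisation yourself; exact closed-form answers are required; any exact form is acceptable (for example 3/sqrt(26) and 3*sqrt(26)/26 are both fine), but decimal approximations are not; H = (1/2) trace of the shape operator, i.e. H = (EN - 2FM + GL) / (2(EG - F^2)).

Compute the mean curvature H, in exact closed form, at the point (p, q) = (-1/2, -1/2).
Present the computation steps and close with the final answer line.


z_p = 9/8, z_q = 3/4, z_pp = -9/2, z_pq = 0, z_qq = -5/2
E = 145/64, F = 27/32, G = 25/16; answer radicand W^2 = 181/64
unnormalised second-form numerators: l = -9/2, m = 0, n = -5/2; L = l/sqrt(181/64), and similarly M = m/sqrt(W^2), N = n/sqrt(W^2)
H = (E*n - 2*F*m + G*l) / (2*(EG - F^2)*sqrt(W^2)); E*n - 2*F*m + G*l = -1625/128, EG - F^2 = 181/64, so H = (-1625/724)/sqrt(181/64)

Answer: H = -3250*sqrt(181)/32761


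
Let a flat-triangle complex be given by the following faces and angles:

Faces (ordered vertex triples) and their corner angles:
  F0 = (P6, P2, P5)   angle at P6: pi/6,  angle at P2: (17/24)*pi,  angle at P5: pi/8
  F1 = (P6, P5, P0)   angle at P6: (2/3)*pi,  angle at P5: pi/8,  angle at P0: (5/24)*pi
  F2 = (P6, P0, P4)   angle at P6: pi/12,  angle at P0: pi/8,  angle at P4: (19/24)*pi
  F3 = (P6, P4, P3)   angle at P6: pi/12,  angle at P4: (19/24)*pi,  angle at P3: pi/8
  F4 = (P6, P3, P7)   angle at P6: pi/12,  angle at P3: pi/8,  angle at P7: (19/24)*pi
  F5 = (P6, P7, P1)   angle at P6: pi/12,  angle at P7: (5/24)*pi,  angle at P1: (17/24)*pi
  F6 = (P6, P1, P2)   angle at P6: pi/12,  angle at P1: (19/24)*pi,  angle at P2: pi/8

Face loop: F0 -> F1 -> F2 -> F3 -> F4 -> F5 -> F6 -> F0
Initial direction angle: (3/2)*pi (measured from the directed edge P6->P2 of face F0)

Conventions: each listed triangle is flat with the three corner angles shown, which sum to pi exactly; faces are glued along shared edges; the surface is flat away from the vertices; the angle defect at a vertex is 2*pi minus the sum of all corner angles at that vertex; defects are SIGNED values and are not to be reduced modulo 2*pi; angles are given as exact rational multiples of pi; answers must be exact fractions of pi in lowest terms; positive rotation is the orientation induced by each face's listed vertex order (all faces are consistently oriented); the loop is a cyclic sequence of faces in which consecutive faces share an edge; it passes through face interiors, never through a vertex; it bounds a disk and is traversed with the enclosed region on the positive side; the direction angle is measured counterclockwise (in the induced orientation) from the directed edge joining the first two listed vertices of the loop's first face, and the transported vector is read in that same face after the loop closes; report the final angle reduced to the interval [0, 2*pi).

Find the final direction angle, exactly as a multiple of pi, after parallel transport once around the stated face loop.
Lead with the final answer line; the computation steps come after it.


Answer: final direction angle = pi/4

enclosed vertex P6: corner angles sum to (5/4)*pi, defect = 2*pi - (5/4)*pi = (3/4)*pi
summing the enclosed defects onto the initial angle, mod 2*pi in the induced orientation:
final angle = (3/2)*pi + (3/4)*pi = pi/4 (mod 2*pi)


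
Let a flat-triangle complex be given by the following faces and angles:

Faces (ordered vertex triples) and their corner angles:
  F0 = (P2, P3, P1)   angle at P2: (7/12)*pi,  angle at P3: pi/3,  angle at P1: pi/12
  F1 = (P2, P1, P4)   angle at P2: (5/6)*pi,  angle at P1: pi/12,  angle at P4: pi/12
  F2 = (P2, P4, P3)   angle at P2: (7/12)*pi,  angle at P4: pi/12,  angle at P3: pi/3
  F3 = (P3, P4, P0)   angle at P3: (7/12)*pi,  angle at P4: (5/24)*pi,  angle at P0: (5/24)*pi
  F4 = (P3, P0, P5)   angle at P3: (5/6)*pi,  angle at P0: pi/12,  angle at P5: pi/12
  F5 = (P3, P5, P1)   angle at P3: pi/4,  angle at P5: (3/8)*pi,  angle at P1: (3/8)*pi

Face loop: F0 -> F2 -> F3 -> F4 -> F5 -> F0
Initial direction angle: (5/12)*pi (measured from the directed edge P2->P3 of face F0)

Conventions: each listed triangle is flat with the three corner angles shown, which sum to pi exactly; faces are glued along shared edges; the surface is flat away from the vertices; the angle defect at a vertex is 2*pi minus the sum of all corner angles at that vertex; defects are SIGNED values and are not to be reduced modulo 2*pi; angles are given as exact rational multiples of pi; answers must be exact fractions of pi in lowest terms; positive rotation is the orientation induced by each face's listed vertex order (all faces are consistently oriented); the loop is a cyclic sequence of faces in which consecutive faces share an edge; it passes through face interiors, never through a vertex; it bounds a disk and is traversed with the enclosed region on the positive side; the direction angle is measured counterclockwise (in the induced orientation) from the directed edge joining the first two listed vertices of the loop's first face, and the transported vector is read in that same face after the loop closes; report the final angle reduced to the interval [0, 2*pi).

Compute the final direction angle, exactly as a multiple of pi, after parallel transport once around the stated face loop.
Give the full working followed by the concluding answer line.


enclosed vertex P3: corner angles sum to (7/3)*pi, defect = 2*pi - (7/3)*pi = -pi/3
transport around the loop rotates by the sum of enclosed defects; add to the initial angle mod 2*pi
final angle = (5/12)*pi - pi/3 = pi/12 (mod 2*pi)

Answer: final direction angle = pi/12


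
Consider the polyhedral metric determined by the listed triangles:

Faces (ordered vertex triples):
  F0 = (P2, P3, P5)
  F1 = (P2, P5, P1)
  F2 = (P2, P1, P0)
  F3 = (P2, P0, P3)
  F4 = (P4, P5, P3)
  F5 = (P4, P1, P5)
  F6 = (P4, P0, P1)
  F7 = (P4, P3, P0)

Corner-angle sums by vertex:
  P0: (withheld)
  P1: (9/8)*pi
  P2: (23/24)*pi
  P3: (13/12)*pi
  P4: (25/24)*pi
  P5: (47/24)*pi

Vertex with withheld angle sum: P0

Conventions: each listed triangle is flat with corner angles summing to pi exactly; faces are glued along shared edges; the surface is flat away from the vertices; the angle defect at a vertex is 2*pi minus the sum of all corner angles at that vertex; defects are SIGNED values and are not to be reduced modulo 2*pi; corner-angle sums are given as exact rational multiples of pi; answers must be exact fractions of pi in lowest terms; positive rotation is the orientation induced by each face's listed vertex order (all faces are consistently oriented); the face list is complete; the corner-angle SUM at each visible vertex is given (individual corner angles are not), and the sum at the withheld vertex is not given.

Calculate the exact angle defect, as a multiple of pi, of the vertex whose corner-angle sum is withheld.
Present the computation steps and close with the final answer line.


V = 6, E = 12, F = 8; chi = V - E + F = 2
Gauss-Bonnet: total defect = 2*pi*chi = 4*pi; visible defects sum to (23/6)*pi

Answer: defect(P0) = pi/6


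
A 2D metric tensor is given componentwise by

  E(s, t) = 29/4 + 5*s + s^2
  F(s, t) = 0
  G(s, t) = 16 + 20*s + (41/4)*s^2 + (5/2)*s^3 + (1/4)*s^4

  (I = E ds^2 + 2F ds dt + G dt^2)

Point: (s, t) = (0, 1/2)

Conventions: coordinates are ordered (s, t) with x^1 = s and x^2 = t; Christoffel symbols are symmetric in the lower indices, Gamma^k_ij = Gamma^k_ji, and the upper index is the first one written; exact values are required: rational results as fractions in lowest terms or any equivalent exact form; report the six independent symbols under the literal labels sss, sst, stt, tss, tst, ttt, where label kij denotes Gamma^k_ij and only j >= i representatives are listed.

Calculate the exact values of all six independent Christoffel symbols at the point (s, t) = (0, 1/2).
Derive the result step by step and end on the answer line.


E = 29/4, F = 0, G = 16 at the point
E_s = 5, E_t = 0, F_s = 0, F_t = 0, G_s = 20, G_t = 0
EG - F^2 = 116;  g^inv = (1/116) * [[16, 0], [0, 29/4]]
first-kind symbols [ij,l] = (1/2)(d_i g_jl + d_j g_il - d_l g_ij): [ss,s] = E_s/2 = 5/2, [ss,t] = F_s - E_t/2 = 0, [st,s] = E_t/2 = 0, [st,t] = G_s/2 = 10, [tt,s] = F_t - G_s/2 = -10, [tt,t] = G_t/2 = 0
Gamma^s_ij = (G*[ij,s] - F*[ij,t])/(EG - F^2), Gamma^t_ij = (E*[ij,t] - F*[ij,s])/(EG - F^2)

Answer: Gamma_sss = 10/29, Gamma_sst = 0, Gamma_stt = -40/29, Gamma_tss = 0, Gamma_tst = 5/8, Gamma_ttt = 0


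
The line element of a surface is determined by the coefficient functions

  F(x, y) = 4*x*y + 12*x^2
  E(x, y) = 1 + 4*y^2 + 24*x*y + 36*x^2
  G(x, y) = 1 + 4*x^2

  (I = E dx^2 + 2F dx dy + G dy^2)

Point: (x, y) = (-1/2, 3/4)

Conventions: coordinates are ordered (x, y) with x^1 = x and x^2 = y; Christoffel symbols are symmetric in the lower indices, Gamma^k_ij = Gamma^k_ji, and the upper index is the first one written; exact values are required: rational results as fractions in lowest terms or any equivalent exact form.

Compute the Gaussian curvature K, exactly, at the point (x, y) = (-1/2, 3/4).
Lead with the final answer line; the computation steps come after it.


Answer: K = -64/289

E = 13/4, F = 3/2, G = 2, EG - F^2 = 17/4 at the point
E_x = -18, E_y = -6, F_x = -9, F_y = -2, G_x = -4, G_y = 0
E_yy = 8, F_xy = 4, G_xx = 8
Using the Brioschi determinant formula for K from the metric derivatives:
M1 = [[-E_yy/2 + F_xy - G_xx/2, E_x/2, F_x - E_y/2], [F_y - G_x/2, E, F], [G_y/2, F, G]] = [[-4, -9, -6], [0, 13/4, 3/2], [0, 3/2, 2]]; det M1 = -17
M2 = [[0, E_y/2, G_x/2], [E_y/2, E, F], [G_x/2, F, G]] = [[0, -3, -2], [-3, 13/4, 3/2], [-2, 3/2, 2]]; det M2 = -13
det M1 - det M2 = -4; K = -4 / (17/4)^2 = -64/289


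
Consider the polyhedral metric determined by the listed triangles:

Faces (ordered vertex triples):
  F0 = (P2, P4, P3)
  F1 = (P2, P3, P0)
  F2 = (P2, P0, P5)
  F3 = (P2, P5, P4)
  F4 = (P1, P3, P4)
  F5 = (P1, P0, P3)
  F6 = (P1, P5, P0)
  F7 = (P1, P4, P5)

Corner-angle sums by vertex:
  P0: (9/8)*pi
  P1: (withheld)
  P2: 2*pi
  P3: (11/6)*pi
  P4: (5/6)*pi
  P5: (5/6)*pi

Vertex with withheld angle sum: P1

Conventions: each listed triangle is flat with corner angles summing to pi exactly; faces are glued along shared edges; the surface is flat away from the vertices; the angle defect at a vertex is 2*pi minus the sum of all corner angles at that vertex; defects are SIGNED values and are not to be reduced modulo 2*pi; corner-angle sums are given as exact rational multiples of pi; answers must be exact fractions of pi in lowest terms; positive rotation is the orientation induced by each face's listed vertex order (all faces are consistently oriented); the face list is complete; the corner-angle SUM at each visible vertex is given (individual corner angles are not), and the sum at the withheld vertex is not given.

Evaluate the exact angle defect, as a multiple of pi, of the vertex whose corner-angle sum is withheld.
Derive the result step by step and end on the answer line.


V = 6, E = 12, F = 8; chi = V - E + F = 2
Gauss-Bonnet: total defect = 2*pi*chi = 4*pi; visible defects sum to (27/8)*pi

Answer: defect(P1) = (5/8)*pi


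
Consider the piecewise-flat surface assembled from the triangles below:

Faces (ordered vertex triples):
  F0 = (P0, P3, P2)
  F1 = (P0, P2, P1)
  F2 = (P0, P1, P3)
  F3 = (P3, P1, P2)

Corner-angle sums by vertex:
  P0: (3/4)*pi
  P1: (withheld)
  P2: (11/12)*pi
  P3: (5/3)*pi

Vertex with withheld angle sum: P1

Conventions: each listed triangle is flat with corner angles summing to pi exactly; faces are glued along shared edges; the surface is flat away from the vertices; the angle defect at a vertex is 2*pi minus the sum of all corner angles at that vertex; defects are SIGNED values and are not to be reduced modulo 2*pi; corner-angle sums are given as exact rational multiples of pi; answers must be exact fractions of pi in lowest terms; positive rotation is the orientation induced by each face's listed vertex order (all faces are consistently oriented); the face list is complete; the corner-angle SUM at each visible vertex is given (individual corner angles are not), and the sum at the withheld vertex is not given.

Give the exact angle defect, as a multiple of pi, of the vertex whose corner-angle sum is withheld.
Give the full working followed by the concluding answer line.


V = 4, E = 6, F = 4; chi = V - E + F = 2
Gauss-Bonnet: total defect = 2*pi*chi = 4*pi; visible defects sum to (8/3)*pi

Answer: defect(P1) = (4/3)*pi


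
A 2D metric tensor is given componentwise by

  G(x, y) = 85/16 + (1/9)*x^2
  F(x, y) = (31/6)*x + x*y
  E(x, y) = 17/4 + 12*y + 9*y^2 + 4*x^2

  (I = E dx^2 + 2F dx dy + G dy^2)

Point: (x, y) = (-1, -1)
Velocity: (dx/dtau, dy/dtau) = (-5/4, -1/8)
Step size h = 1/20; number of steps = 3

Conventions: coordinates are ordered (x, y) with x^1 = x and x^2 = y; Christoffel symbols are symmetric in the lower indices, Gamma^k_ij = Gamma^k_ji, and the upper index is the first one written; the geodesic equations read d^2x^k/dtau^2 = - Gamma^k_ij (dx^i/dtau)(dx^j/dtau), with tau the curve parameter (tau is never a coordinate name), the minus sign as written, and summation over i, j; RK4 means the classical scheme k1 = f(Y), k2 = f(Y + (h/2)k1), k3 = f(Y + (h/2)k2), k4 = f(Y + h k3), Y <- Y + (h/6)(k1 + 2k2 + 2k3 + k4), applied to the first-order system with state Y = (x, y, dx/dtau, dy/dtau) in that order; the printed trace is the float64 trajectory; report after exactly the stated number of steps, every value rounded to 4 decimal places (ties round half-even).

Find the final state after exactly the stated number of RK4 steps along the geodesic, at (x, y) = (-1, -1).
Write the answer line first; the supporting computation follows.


Answer: x = -1.1906, y = -1.0451, dx/dtau = -1.2638, dy/dtau = -0.4572

f(Y) = (dx/dtau, dy/dtau, -Gamma^x_ij Y'^i Y'^j, -Gamma^y_ij Y'^i Y'^j) with the Gammas evaluated at the stage position; h = 0.050000; intermediate values shown to 6 dp
step 0: x = -1.0000, y = -1.0000, dx/dtau = -1.2500, dy/dtau = -0.1250
step 1:
  k1: at (x, y) = (-1.000000, -1.000000), (dx/dtau, dy/dtau) = (-1.250000, -0.125000); Gamma_xxx = 0.734885, Gamma_xxy = -1.505806, Gamma_xyy = -0.433821, Gamma_yxx = 1.885955, Gamma_yxy = -1.177316, Gamma_yyy = -0.333281; k1 = (-1.250000, -0.125000, -0.670915, -2.573686)
  k2: at (x, y) = (-1.031250, -1.003125), (dx/dtau, dy/dtau) = (-1.266773, -0.189342); Gamma_xxx = 0.733515, Gamma_xxy = -1.465529, Gamma_xyy = -0.430755, Gamma_yxx = 1.904210, Gamma_yxy = -1.179793, Gamma_yyy = -0.340568; k2 = (-1.266773, -0.189342, -0.458614, -2.477547)
  k3: at (x, y) = (-1.031669, -1.004734), (dx/dtau, dy/dtau) = (-1.261465, -0.186939); Gamma_xxx = 0.732985, Gamma_xxy = -1.463308, Gamma_xyy = -0.428283, Gamma_yxx = 1.906139, Gamma_yxy = -1.178048, Gamma_yyy = -0.338615; k3 = (-1.261465, -0.186939, -0.461284, -2.465789)
  k4: at (x, y) = (-1.063073, -1.009347), (dx/dtau, dy/dtau) = (-1.273064, -0.248289); Gamma_xxx = 0.730386, Gamma_xxy = -1.422492, Gamma_xyy = -0.422685, Gamma_yxx = 1.925207, Gamma_yxy = -1.177784, Gamma_yyy = -0.343518; k4 = (-1.273064, -0.248289, -0.258407, -2.354424)
  Y <- Y + (h/6)(k1 + 2k2 + 2k3 + k4): x = -1.0632, y = -1.0094, dx/dtau = -1.2731, dy/dtau = -0.2485
step 2:
  k1: at (x, y) = (-1.063163, -1.009382), (dx/dtau, dy/dtau) = (-1.273076, -0.248457); Gamma_xxx = 0.730371, Gamma_xxy = -1.422355, Gamma_xyy = -0.422636, Gamma_yxx = 1.925284, Gamma_yxy = -1.177758, Gamma_yyy = -0.343502; k1 = (-1.273076, -0.248457, -0.257846, -2.354087)
  k2: at (x, y) = (-1.094990, -1.015594), (dx/dtau, dy/dtau) = (-1.279522, -0.307309); Gamma_xxx = 0.726604, Gamma_xxy = -1.380784, Gamma_xyy = -0.414557, Gamma_yxx = 1.945400, Gamma_yxy = -1.174840, Gamma_yyy = -0.346019; k2 = (-1.279522, -0.307309, -0.064558, -2.228372)
  k3: at (x, y) = (-1.095151, -1.017065), (dx/dtau, dy/dtau) = (-1.274690, -0.304166); Gamma_xxx = 0.726161, Gamma_xxy = -1.379211, Gamma_xyy = -0.412462, Gamma_yxx = 1.947052, Gamma_yxy = -1.173284, Gamma_yyy = -0.344196; k3 = (-1.274690, -0.304166, -0.072245, -2.221989)
  k4: at (x, y) = (-1.126897, -1.024590), (dx/dtau, dy/dtau) = (-1.276688, -0.359556); Gamma_xxx = 0.721471, Gamma_xxy = -1.338066, Gamma_xyy = -0.402683, Gamma_yxx = 1.967690, Gamma_yxy = -1.168200, Gamma_yyy = -0.344653; k4 = (-1.276688, -0.359556, 0.104565, -2.090143)
  Y <- Y + (h/6)(k1 + 2k2 + 2k3 + k4): x = -1.1270, y = -1.0246, dx/dtau = -1.2766, dy/dtau = -0.3597
step 3:
  k1: at (x, y) = (-1.126981, -1.024640), (dx/dtau, dy/dtau) = (-1.276633, -0.359664); Gamma_xxx = 0.721449, Gamma_xxy = -1.337933, Gamma_xyy = -0.402617, Gamma_yxx = 1.967776, Gamma_yxy = -1.168155, Gamma_yyy = -0.344617; k1 = (-1.276633, -0.359664, 0.104919, -2.089748)
  k2: at (x, y) = (-1.158897, -1.033632), (dx/dtau, dy/dtau) = (-1.274010, -0.411908); Gamma_xxx = 0.715847, Gamma_xxy = -1.296901, Gamma_xyy = -0.391139, Gamma_yxx = 1.989198, Gamma_yxy = -1.160918, Gamma_yyy = -0.343016; k2 = (-1.274010, -0.411908, 0.265635, -1.952031)
  k3: at (x, y) = (-1.158831, -1.034938), (dx/dtau, dy/dtau) = (-1.269993, -0.408465); Gamma_xxx = 0.715480, Gamma_xxy = -1.295860, Gamma_xyy = -0.389468, Gamma_yxx = 1.990562, Gamma_yxy = -1.159583, Gamma_yyy = -0.341425; k3 = (-1.269993, -0.408465, 0.255445, -1.950513)
  k4: at (x, y) = (-1.190481, -1.045063), (dx/dtau, dy/dtau) = (-1.263861, -0.457190); Gamma_xxx = 0.709183, Gamma_xxy = -1.255861, Gamma_xyy = -0.377092, Gamma_yxx = 2.012243, Gamma_yxy = -1.150718, Gamma_yyy = -0.338261; k4 = (-1.263861, -0.457190, 0.397347, -1.813715)
  Y <- Y + (h/6)(k1 + 2k2 + 2k3 + k4): x = -1.1906, y = -1.0451, dx/dtau = -1.2638, dy/dtau = -0.4572


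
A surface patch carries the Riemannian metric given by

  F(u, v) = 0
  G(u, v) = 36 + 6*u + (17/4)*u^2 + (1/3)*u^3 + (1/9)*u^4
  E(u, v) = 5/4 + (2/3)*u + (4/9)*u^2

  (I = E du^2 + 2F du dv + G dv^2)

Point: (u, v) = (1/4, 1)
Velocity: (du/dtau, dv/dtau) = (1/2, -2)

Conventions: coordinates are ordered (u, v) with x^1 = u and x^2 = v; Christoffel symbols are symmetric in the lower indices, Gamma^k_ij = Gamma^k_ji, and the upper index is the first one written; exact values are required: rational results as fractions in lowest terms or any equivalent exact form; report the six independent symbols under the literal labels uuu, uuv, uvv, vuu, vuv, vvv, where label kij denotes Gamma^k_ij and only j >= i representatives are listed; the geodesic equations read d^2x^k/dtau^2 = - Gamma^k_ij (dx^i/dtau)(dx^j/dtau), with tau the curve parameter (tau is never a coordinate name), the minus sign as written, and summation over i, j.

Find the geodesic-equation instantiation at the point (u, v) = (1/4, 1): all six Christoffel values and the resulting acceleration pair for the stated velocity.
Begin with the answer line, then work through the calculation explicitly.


Answer: Gamma_uuu = 4/13, Gamma_uuv = 0, Gamma_uvv = -295/104, Gamma_vuu = 0, Gamma_vuv = 32/295, Gamma_vvv = 0; accelerations (d^2u/dtau^2, d^2v/dtau^2) = (293/26, 64/295)

E = 13/9, F = 0, G = 87025/2304 at the point
E_u = 8/9, E_v = 0, F_u = 0, F_v = 0, G_u = 295/36, G_v = 0
EG - F^2 = 1131325/20736;  g^inv = (20736/1131325) * [[87025/2304, 0], [0, 13/9]]
first-kind symbols [ij,l] = (1/2)(d_i g_jl + d_j g_il - d_l g_ij): [uu,u] = E_u/2 = 4/9, [uu,v] = F_u - E_v/2 = 0, [uv,u] = E_v/2 = 0, [uv,v] = G_u/2 = 295/72, [vv,u] = F_v - G_u/2 = -295/72, [vv,v] = G_v/2 = 0
Gamma^u_ij = (G*[ij,u] - F*[ij,v])/(EG - F^2), Gamma^v_ij = (E*[ij,v] - F*[ij,u])/(EG - F^2)
Gamma_uuu = 4/13, Gamma_uuv = 0, Gamma_uvv = -295/104, Gamma_vuu = 0, Gamma_vuv = 32/295, Gamma_vvv = 0
d^2u/dtau^2 = -(Gamma_uuu*(1/2)^2 + 2*Gamma_uuv*(1/2)*(-2) + Gamma_uvv*(-2)^2) = 293/26
d^2v/dtau^2 = -(Gamma_vuu*(1/2)^2 + 2*Gamma_vuv*(1/2)*(-2) + Gamma_vvv*(-2)^2) = 64/295


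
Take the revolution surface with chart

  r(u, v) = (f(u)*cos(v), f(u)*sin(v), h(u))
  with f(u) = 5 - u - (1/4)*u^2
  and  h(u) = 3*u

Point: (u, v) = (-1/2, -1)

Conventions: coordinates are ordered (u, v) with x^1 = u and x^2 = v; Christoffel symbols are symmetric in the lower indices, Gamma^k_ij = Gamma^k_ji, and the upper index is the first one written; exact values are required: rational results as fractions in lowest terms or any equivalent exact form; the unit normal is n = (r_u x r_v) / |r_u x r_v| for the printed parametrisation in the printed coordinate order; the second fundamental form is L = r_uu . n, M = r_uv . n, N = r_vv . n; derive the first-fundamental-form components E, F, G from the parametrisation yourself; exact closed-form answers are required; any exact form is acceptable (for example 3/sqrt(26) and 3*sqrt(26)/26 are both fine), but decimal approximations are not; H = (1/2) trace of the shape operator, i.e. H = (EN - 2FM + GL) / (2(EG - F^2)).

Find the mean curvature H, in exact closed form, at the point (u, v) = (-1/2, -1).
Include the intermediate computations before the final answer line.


f = 87/16, f' = -3/4, f'' = -1/2, h' = 3, h'' = 0
E = 153/16, F = 0, G = 7569/256; answer radicand W^2 = 153/16
unnormalised second-form numerators: l = 3/2, m = 0, n = 261/16; L = l/sqrt(153/16), and similarly M = m/sqrt(W^2), N = n/sqrt(W^2)
H = (E*n - 2*F*m + G*l) / (2*(EG - F^2)*sqrt(W^2)); E*n - 2*F*m + G*l = 102573/512, EG - F^2 = 1158057/4096, so H = (524/1479)/sqrt(153/16)

Answer: H = 2096*sqrt(17)/75429


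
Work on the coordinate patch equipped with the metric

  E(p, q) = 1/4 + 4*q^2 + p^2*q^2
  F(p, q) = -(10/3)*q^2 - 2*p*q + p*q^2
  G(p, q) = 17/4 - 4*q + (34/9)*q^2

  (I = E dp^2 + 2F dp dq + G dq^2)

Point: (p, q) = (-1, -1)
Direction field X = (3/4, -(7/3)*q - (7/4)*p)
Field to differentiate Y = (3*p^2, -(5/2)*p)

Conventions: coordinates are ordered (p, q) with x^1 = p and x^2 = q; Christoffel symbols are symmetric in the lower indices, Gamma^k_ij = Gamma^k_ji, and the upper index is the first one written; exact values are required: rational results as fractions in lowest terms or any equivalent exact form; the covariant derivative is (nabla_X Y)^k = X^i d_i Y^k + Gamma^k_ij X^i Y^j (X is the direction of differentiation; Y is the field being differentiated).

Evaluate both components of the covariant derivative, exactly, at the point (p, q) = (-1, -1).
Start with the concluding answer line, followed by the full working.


Answer: (nabla_X Y)^p = 90670/29853, (nabla_X Y)^q = -104561/79608

E = 21/4, F = -19/3, G = 433/36 at the point
E_p = -2, E_q = -10, F_p = 3, F_q = 32/3, G_p = 0, G_q = -104/9
EG - F^2 = 3317/144;  g^inv = (144/3317) * [[433/36, 19/3], [19/3, 21/4]]
first-kind symbols [ij,l] = (1/2)(d_i g_jl + d_j g_il - d_l g_ij): [pp,p] = E_p/2 = -1, [pp,q] = F_p - E_q/2 = 8, [pq,p] = E_q/2 = -5, [pq,q] = G_p/2 = 0, [qq,p] = F_q - G_p/2 = 32/3, [qq,q] = G_q/2 = -52/9
Gamma^p_ij = (G*[ij,p] - F*[ij,q])/(EG - F^2), Gamma^q_ij = (E*[ij,q] - F*[ij,p])/(EG - F^2)
Gamma_ppp = 52/31, Gamma_ppq = -8660/3317, Gamma_pqq = 39616/9951, Gamma_qpp = 48/31, Gamma_qpq = -4560/3317, Gamma_qqq = 5360/3317
X = (3/4, 49/12), Y = (3, 5/2) at the point


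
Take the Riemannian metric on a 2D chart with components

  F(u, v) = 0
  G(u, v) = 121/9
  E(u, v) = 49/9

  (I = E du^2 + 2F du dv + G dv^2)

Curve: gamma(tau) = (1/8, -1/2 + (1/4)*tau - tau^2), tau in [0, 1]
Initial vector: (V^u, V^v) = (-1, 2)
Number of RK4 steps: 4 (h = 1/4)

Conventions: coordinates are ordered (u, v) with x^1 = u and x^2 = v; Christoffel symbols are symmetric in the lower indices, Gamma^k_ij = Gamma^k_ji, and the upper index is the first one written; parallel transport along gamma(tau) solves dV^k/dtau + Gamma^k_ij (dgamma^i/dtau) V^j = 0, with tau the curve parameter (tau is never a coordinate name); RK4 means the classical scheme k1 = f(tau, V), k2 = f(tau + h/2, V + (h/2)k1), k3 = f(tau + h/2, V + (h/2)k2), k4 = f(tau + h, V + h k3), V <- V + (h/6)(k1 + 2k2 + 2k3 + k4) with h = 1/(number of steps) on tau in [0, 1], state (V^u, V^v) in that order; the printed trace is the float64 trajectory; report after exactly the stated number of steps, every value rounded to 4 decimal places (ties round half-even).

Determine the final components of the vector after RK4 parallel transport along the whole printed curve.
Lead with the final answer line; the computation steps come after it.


Answer: V^u = -1.0000, V^v = 2.0000

gamma'(tau) = (0, 1/4 - 2*tau); f(tau, V)^k = -Gamma^k_ij(gamma(tau)) gamma'^i(tau) V^j; h = 1/4; intermediate values shown to 6 dp
curve data and Christoffel symbols at the stage parameters:
  tau = 0.000000: gamma = (0.125000, -0.500000), gamma' = (0.000000, 0.250000); Gamma_uuu = 0.000000, Gamma_uuv = 0.000000, Gamma_uvv = 0.000000, Gamma_vuu = 0.000000, Gamma_vuv = 0.000000, Gamma_vvv = 0.000000
  tau = 0.125000: gamma = (0.125000, -0.484375), gamma' = (0.000000, 0.000000); Gamma_uuu = 0.000000, Gamma_uuv = 0.000000, Gamma_uvv = 0.000000, Gamma_vuu = 0.000000, Gamma_vuv = 0.000000, Gamma_vvv = 0.000000
  tau = 0.250000: gamma = (0.125000, -0.500000), gamma' = (0.000000, -0.250000); Gamma_uuu = 0.000000, Gamma_uuv = 0.000000, Gamma_uvv = 0.000000, Gamma_vuu = 0.000000, Gamma_vuv = 0.000000, Gamma_vvv = 0.000000
  tau = 0.375000: gamma = (0.125000, -0.546875), gamma' = (0.000000, -0.500000); Gamma_uuu = 0.000000, Gamma_uuv = 0.000000, Gamma_uvv = 0.000000, Gamma_vuu = 0.000000, Gamma_vuv = 0.000000, Gamma_vvv = 0.000000
  tau = 0.500000: gamma = (0.125000, -0.625000), gamma' = (0.000000, -0.750000); Gamma_uuu = 0.000000, Gamma_uuv = 0.000000, Gamma_uvv = 0.000000, Gamma_vuu = 0.000000, Gamma_vuv = 0.000000, Gamma_vvv = 0.000000
  tau = 0.625000: gamma = (0.125000, -0.734375), gamma' = (0.000000, -1.000000); Gamma_uuu = 0.000000, Gamma_uuv = 0.000000, Gamma_uvv = 0.000000, Gamma_vuu = 0.000000, Gamma_vuv = 0.000000, Gamma_vvv = 0.000000
  tau = 0.750000: gamma = (0.125000, -0.875000), gamma' = (0.000000, -1.250000); Gamma_uuu = 0.000000, Gamma_uuv = 0.000000, Gamma_uvv = 0.000000, Gamma_vuu = 0.000000, Gamma_vuv = 0.000000, Gamma_vvv = 0.000000
  tau = 0.875000: gamma = (0.125000, -1.046875), gamma' = (0.000000, -1.500000); Gamma_uuu = 0.000000, Gamma_uuv = 0.000000, Gamma_uvv = 0.000000, Gamma_vuu = 0.000000, Gamma_vuv = 0.000000, Gamma_vvv = 0.000000
  tau = 1.000000: gamma = (0.125000, -1.250000), gamma' = (0.000000, -1.750000); Gamma_uuu = 0.000000, Gamma_uuv = 0.000000, Gamma_uvv = 0.000000, Gamma_vuu = 0.000000, Gamma_vuv = 0.000000, Gamma_vvv = 0.000000
step 0: V^u = -1.0000, V^v = 2.0000
step 1: k1 = (0.000000, 0.000000), k2 = (0.000000, 0.000000), k3 = (0.000000, 0.000000), k4 = (0.000000, 0.000000); V <- V + (h/6)(k1 + 2k2 + 2k3 + k4): V^u = -1.0000, V^v = 2.0000
step 2: k1 = (0.000000, 0.000000), k2 = (0.000000, 0.000000), k3 = (0.000000, 0.000000), k4 = (0.000000, 0.000000); V <- V + (h/6)(k1 + 2k2 + 2k3 + k4): V^u = -1.0000, V^v = 2.0000
step 3: k1 = (0.000000, 0.000000), k2 = (0.000000, 0.000000), k3 = (0.000000, 0.000000), k4 = (0.000000, 0.000000); V <- V + (h/6)(k1 + 2k2 + 2k3 + k4): V^u = -1.0000, V^v = 2.0000
step 4: k1 = (0.000000, 0.000000), k2 = (0.000000, 0.000000), k3 = (0.000000, 0.000000), k4 = (0.000000, 0.000000); V <- V + (h/6)(k1 + 2k2 + 2k3 + k4): V^u = -1.0000, V^v = 2.0000


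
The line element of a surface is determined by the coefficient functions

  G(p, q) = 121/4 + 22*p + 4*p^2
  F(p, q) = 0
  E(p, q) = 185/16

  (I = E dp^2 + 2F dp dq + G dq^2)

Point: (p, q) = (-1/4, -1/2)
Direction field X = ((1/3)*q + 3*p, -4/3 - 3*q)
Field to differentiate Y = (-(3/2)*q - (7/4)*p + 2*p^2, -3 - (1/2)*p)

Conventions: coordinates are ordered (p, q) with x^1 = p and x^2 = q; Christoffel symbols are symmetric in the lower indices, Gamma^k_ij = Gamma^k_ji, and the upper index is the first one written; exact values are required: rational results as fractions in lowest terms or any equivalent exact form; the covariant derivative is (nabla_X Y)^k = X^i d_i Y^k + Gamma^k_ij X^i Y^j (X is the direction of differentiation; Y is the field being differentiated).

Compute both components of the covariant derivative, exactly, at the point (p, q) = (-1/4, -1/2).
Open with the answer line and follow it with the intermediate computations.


Answer: (nabla_X Y)^p = 4769/1776, (nabla_X Y)^q = 8/5

E = 185/16, F = 0, G = 25 at the point
E_p = 0, E_q = 0, F_p = 0, F_q = 0, G_p = 20, G_q = 0
EG - F^2 = 4625/16;  g^inv = (16/4625) * [[25, 0], [0, 185/16]]
first-kind symbols [ij,l] = (1/2)(d_i g_jl + d_j g_il - d_l g_ij): [pp,p] = E_p/2 = 0, [pp,q] = F_p - E_q/2 = 0, [pq,p] = E_q/2 = 0, [pq,q] = G_p/2 = 10, [qq,p] = F_q - G_p/2 = -10, [qq,q] = G_q/2 = 0
Gamma^p_ij = (G*[ij,p] - F*[ij,q])/(EG - F^2), Gamma^q_ij = (E*[ij,q] - F*[ij,p])/(EG - F^2)
Gamma_ppp = 0, Gamma_ppq = 0, Gamma_pqq = -32/37, Gamma_qpp = 0, Gamma_qpq = 2/5, Gamma_qqq = 0
X = (-11/12, 1/6), Y = (21/16, -23/8) at the point


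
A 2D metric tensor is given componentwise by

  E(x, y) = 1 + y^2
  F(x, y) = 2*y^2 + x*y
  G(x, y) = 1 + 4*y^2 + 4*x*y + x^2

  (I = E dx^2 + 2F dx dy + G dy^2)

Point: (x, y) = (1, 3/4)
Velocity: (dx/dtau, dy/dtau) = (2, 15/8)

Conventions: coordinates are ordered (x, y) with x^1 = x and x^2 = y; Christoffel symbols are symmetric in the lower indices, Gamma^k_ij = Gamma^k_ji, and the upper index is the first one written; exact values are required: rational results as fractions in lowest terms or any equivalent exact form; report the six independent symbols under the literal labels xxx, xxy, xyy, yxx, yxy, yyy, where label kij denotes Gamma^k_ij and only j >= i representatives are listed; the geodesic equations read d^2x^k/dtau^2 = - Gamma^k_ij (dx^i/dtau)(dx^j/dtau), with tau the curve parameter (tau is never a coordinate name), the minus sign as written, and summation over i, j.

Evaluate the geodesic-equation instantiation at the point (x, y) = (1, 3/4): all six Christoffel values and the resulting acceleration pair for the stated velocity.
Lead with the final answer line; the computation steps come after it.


Answer: Gamma_xxx = 0, Gamma_xxy = 12/125, Gamma_xyy = 24/125, Gamma_yxx = 0, Gamma_yxy = 8/25, Gamma_yyy = 16/25; accelerations (d^2x/dtau^2, d^2y/dtau^2) = (-279/200, -93/20)

E = 25/16, F = 15/8, G = 29/4 at the point
E_x = 0, E_y = 3/2, F_x = 3/4, F_y = 4, G_x = 5, G_y = 10
EG - F^2 = 125/16;  g^inv = (16/125) * [[29/4, -15/8], [-15/8, 25/16]]
first-kind symbols [ij,l] = (1/2)(d_i g_jl + d_j g_il - d_l g_ij): [xx,x] = E_x/2 = 0, [xx,y] = F_x - E_y/2 = 0, [xy,x] = E_y/2 = 3/4, [xy,y] = G_x/2 = 5/2, [yy,x] = F_y - G_x/2 = 3/2, [yy,y] = G_y/2 = 5
Gamma^x_ij = (G*[ij,x] - F*[ij,y])/(EG - F^2), Gamma^y_ij = (E*[ij,y] - F*[ij,x])/(EG - F^2)
Gamma_xxx = 0, Gamma_xxy = 12/125, Gamma_xyy = 24/125, Gamma_yxx = 0, Gamma_yxy = 8/25, Gamma_yyy = 16/25
d^2x/dtau^2 = -(Gamma_xxx*(2)^2 + 2*Gamma_xxy*(2)*(15/8) + Gamma_xyy*(15/8)^2) = -279/200
d^2y/dtau^2 = -(Gamma_yxx*(2)^2 + 2*Gamma_yxy*(2)*(15/8) + Gamma_yyy*(15/8)^2) = -93/20


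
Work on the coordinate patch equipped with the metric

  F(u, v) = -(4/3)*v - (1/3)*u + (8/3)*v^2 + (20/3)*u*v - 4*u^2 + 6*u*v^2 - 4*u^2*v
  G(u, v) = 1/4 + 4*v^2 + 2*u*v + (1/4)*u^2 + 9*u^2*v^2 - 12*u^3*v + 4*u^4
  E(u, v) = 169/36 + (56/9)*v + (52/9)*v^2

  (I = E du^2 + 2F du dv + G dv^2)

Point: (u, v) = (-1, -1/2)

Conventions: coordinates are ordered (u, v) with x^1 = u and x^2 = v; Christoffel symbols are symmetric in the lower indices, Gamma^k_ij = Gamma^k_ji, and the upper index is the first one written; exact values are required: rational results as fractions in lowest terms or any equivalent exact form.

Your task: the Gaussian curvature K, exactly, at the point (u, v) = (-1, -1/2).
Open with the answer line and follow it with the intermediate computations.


Answer: K = -607752/765625

E = 109/36, F = 3/2, G = 11/4, EG - F^2 = 875/144 at the point
E_u = 0, E_v = 4/9, F_u = 11/6, F_v = -26/3, G_u = -4, G_v = -3
E_vv = 104/9, F_uv = 26/3, G_uu = 17
Evaluate Brioschi's two determinant matrices M1, M2 and divide by (EG - F^2)^2.
M1 = [[-E_vv/2 + F_uv - G_uu/2, E_u/2, F_u - E_v/2], [F_v - G_u/2, E, F], [G_v/2, F, G]] = [[-101/18, 0, 29/18], [-20/3, 109/36, 3/2], [-3/2, 3/2, 11/4]]; det M1 = -111169/2592
M2 = [[0, E_v/2, G_u/2], [E_v/2, E, F], [G_u/2, F, G]] = [[0, 2/9, -2], [2/9, 109/36, 3/2], [-2, 3/2, 11/4]]; det M2 = -1100/81
det M1 - det M2 = -8441/288; K = -8441/288 / (875/144)^2 = -607752/765625


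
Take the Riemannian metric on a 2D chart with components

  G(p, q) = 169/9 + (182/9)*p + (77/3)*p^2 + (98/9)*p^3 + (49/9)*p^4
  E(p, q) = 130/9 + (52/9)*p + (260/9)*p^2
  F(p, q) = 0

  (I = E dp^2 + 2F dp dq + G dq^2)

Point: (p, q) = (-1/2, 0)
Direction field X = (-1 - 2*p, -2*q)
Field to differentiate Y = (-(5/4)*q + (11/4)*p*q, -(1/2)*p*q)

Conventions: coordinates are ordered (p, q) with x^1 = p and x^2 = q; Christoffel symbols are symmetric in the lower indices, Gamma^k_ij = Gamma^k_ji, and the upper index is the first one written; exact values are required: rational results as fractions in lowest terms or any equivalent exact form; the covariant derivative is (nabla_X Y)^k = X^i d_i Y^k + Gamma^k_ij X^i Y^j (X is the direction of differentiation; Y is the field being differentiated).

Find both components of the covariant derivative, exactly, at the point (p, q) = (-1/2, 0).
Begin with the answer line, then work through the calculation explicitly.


Answer: (nabla_X Y)^p = 0, (nabla_X Y)^q = 0

E = 169/9, F = 0, G = 225/16 at the point
E_p = -208/9, E_q = 0, F_p = 0, F_q = 0, G_p = 0, G_q = 0
EG - F^2 = 4225/16;  g^inv = (16/4225) * [[225/16, 0], [0, 169/9]]
first-kind symbols [ij,l] = (1/2)(d_i g_jl + d_j g_il - d_l g_ij): [pp,p] = E_p/2 = -104/9, [pp,q] = F_p - E_q/2 = 0, [pq,p] = E_q/2 = 0, [pq,q] = G_p/2 = 0, [qq,p] = F_q - G_p/2 = 0, [qq,q] = G_q/2 = 0
Gamma^p_ij = (G*[ij,p] - F*[ij,q])/(EG - F^2), Gamma^q_ij = (E*[ij,q] - F*[ij,p])/(EG - F^2)
Gamma_ppp = -8/13, Gamma_ppq = 0, Gamma_pqq = 0, Gamma_qpp = 0, Gamma_qpq = 0, Gamma_qqq = 0
X = (0, 0), Y = (0, 0) at the point


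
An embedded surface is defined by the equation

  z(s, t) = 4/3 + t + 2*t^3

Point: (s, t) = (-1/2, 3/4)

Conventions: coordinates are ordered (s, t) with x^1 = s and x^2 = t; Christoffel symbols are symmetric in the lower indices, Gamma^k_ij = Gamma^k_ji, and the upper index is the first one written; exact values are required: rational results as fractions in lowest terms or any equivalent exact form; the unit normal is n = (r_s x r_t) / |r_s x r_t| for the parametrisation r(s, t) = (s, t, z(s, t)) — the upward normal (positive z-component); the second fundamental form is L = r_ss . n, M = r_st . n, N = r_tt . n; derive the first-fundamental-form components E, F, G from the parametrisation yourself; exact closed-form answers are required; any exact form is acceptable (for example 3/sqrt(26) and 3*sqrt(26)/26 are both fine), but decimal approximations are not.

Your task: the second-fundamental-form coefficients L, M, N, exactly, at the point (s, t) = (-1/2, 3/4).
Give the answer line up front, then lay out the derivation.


Answer: L = 0, M = 0, N = 72*sqrt(1289)/1289

z_s = 0, z_t = 35/8, z_ss = 0, z_st = 0, z_tt = 9
E = 1, F = 0, G = 1289/64; answer radicand W^2 = 1289/64
unnormalised second-form numerators: l = 0, m = 0, n = 9; L = l/sqrt(1289/64), and similarly M = m/sqrt(W^2), N = n/sqrt(W^2)


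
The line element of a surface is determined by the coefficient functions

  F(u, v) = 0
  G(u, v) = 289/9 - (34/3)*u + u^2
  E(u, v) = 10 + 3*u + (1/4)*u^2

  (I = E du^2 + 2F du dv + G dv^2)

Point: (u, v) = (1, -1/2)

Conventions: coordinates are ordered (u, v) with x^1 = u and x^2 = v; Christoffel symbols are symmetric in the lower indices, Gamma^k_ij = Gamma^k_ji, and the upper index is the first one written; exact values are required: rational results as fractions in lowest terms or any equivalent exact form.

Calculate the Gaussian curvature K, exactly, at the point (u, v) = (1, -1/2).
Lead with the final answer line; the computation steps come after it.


Answer: K = -6/2809

E = 53/4, F = 0, G = 196/9, EG - F^2 = 2597/9 at the point
E_u = 7/2, E_v = 0, F_u = 0, F_v = 0, G_u = -28/3, G_v = 0
E_vv = 0, F_uv = 0, G_uu = 2
Compute both Brioschi determinants and normalise by (EG - F^2)^2.
M1 = [[-E_vv/2 + F_uv - G_uu/2, E_u/2, F_u - E_v/2], [F_v - G_u/2, E, F], [G_v/2, F, G]] = [[-1, 7/4, 0], [14/3, 53/4, 0], [0, 0, 196/9]]; det M1 = -12593/27
M2 = [[0, E_v/2, G_u/2], [E_v/2, E, F], [G_u/2, F, G]] = [[0, 0, -14/3], [0, 53/4, 0], [-14/3, 0, 196/9]]; det M2 = -2597/9
det M1 - det M2 = -4802/27; K = -4802/27 / (2597/9)^2 = -6/2809


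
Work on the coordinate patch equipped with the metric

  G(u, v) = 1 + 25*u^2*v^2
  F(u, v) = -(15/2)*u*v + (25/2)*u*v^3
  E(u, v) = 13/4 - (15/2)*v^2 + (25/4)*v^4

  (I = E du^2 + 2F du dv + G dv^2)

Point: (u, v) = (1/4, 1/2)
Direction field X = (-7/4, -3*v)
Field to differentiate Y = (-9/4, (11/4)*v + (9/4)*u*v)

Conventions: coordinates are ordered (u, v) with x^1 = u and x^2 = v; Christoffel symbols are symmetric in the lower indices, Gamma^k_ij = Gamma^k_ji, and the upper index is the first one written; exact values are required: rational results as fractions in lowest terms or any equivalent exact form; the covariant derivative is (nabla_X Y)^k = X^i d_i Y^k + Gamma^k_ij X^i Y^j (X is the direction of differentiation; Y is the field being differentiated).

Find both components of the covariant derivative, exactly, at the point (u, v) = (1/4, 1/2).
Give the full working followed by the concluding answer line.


E = 113/64, F = -35/64, G = 89/64 at the point
E_u = 0, E_v = -35/8, F_u = -35/16, F_v = 15/32, G_u = 25/8, G_v = 25/16
EG - F^2 = 69/32;  g^inv = (32/69) * [[89/64, 35/64], [35/64, 113/64]]
first-kind symbols [ij,l] = (1/2)(d_i g_jl + d_j g_il - d_l g_ij): [uu,u] = E_u/2 = 0, [uu,v] = F_u - E_v/2 = 0, [uv,u] = E_v/2 = -35/16, [uv,v] = G_u/2 = 25/16, [vv,u] = F_v - G_u/2 = -35/32, [vv,v] = G_v/2 = 25/32
Gamma^u_ij = (G*[ij,u] - F*[ij,v])/(EG - F^2), Gamma^v_ij = (E*[ij,v] - F*[ij,u])/(EG - F^2)
Gamma_uuu = 0, Gamma_uuv = -70/69, Gamma_uvv = -35/69, Gamma_vuu = 0, Gamma_vuv = 50/69, Gamma_vvv = 25/69
X = (-7/4, -3/2), Y = (-9/4, 53/32) at the point

Answer: (nabla_X Y)^u = 1715/2208, (nabla_X Y)^v = -16543/2208


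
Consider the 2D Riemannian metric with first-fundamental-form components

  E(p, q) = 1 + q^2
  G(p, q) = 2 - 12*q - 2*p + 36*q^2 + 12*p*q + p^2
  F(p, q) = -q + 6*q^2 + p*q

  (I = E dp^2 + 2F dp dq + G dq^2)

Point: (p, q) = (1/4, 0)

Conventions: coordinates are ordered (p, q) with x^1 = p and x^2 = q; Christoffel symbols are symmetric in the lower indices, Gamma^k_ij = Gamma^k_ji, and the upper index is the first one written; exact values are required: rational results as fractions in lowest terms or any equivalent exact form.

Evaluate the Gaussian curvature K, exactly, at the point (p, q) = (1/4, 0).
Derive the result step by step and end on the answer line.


E = 1, F = 0, G = 25/16, EG - F^2 = 25/16 at the point
E_p = 0, E_q = 0, F_p = 0, F_q = -3/4, G_p = -3/2, G_q = -9
E_qq = 2, F_pq = 1, G_pp = 2
Using the Brioschi determinant formula for K from the metric derivatives:
M1 = [[-E_qq/2 + F_pq - G_pp/2, E_p/2, F_p - E_q/2], [F_q - G_p/2, E, F], [G_q/2, F, G]] = [[-1, 0, 0], [0, 1, 0], [-9/2, 0, 25/16]]; det M1 = -25/16
M2 = [[0, E_q/2, G_p/2], [E_q/2, E, F], [G_p/2, F, G]] = [[0, 0, -3/4], [0, 1, 0], [-3/4, 0, 25/16]]; det M2 = -9/16
det M1 - det M2 = -1; K = -1 / (25/16)^2 = -256/625

Answer: K = -256/625


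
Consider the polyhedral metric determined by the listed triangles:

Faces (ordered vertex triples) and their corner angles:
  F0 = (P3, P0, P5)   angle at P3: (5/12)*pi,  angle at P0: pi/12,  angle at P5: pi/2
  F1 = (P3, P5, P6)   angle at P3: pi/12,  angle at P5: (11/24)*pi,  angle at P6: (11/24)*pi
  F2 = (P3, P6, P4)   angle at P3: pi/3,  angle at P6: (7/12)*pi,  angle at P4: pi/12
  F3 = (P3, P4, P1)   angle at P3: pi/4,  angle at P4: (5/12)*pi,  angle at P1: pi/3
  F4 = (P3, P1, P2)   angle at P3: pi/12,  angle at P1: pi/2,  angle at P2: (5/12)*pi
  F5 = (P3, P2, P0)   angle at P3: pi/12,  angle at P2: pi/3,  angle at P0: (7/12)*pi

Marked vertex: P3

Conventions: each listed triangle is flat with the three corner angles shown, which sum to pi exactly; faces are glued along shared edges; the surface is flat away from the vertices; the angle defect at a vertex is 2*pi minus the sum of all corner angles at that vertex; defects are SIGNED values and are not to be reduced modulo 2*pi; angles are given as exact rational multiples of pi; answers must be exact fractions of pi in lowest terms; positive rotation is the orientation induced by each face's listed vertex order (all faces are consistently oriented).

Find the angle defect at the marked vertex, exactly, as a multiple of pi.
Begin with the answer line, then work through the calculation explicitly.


Answer: defect(P3) = (3/4)*pi

Sum of corner angles at P3: (5/4)*pi
defect = 2*pi - (5/4)*pi
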